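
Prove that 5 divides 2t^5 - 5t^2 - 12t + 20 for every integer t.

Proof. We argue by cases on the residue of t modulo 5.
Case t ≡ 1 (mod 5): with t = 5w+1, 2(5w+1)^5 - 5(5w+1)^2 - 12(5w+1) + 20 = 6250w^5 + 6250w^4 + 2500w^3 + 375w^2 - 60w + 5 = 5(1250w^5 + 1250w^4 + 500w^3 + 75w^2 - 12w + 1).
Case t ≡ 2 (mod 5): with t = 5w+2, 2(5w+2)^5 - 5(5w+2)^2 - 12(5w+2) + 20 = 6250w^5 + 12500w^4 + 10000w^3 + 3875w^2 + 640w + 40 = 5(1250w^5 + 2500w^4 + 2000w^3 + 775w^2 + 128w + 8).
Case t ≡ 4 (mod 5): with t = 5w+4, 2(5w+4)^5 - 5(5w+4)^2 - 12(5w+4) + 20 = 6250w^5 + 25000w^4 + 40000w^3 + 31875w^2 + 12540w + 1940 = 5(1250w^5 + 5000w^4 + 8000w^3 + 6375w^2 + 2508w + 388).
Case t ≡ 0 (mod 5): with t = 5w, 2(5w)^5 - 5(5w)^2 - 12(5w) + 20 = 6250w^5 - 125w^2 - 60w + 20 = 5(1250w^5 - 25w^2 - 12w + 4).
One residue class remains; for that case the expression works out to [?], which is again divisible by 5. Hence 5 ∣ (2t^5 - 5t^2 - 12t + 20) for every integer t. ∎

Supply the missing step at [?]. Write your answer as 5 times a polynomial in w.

5(1250w^5 + 3750w^4 + 4500w^3 + 2675w^2 + 768w + 85)

Only t ≡ 3 (mod 5) is unaccounted for. Put t = 5w+3:
2(5w+3)^5 - 5(5w+3)^2 - 12(5w+3) + 20 expands to 6250w^5 + 18750w^4 + 22500w^3 + 13375w^2 + 3840w + 425,
and factoring out 5 leaves 5(1250w^5 + 3750w^4 + 4500w^3 + 2675w^2 + 768w + 85).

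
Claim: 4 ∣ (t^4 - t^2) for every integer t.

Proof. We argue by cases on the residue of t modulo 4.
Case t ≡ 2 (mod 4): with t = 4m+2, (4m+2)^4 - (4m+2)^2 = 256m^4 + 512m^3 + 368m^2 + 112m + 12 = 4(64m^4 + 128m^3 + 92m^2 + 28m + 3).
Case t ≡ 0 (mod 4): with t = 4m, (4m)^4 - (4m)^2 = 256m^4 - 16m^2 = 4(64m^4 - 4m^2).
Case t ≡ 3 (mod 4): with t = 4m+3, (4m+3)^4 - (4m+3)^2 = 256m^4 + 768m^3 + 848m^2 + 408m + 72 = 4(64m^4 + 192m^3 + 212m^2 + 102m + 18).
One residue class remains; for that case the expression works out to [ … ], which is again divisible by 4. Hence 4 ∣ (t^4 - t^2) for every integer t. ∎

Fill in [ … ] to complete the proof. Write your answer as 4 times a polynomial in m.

4(64m^4 + 64m^3 + 20m^2 + 2m)

Only t ≡ 1 (mod 4) is unaccounted for. Put t = 4m+1:
(4m+1)^4 - (4m+1)^2 expands to 256m^4 + 256m^3 + 80m^2 + 8m,
and factoring out 4 leaves 4(64m^4 + 64m^3 + 20m^2 + 2m).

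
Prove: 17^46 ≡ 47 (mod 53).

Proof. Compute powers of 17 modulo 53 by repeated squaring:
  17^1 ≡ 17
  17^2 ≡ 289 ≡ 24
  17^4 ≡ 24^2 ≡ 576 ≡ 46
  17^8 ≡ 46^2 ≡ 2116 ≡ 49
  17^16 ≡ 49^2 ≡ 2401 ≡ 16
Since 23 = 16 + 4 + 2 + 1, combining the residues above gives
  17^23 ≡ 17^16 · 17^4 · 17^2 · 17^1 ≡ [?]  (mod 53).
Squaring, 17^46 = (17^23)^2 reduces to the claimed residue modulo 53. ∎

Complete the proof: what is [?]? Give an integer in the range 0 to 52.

17^16 · 17^4 · 17^2 · 17^1 ≡ 16 · 46 · 24 · 17 = 300288.
300288 mod 53 = 43, so 17^23 ≡ 43 (mod 53).

43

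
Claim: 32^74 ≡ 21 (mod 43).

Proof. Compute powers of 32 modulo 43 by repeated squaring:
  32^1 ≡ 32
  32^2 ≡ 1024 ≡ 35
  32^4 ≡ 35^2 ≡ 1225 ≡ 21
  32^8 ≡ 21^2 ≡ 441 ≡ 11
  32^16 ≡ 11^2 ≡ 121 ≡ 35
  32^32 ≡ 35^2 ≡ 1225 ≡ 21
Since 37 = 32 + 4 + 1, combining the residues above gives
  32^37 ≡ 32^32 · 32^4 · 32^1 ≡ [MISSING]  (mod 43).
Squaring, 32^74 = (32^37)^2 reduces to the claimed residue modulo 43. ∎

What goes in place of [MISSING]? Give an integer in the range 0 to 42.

32^32 · 32^4 · 32^1 ≡ 21 · 21 · 32 = 14112.
14112 mod 43 = 8, so 32^37 ≡ 8 (mod 43).

8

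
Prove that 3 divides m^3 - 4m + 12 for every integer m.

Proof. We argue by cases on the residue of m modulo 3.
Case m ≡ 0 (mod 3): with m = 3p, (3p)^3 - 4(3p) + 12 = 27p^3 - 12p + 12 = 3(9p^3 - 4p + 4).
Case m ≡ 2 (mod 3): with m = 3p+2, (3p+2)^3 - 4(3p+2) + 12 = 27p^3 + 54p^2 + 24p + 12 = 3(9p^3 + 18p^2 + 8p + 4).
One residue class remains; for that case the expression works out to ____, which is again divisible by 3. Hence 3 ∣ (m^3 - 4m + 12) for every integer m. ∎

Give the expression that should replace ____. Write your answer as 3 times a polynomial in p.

3(9p^3 + 9p^2 - p + 3)

Only m ≡ 1 (mod 3) is unaccounted for. Put m = 3p+1:
(3p+1)^3 - 4(3p+1) + 12 expands to 27p^3 + 27p^2 - 3p + 9,
and factoring out 3 leaves 3(9p^3 + 9p^2 - p + 3).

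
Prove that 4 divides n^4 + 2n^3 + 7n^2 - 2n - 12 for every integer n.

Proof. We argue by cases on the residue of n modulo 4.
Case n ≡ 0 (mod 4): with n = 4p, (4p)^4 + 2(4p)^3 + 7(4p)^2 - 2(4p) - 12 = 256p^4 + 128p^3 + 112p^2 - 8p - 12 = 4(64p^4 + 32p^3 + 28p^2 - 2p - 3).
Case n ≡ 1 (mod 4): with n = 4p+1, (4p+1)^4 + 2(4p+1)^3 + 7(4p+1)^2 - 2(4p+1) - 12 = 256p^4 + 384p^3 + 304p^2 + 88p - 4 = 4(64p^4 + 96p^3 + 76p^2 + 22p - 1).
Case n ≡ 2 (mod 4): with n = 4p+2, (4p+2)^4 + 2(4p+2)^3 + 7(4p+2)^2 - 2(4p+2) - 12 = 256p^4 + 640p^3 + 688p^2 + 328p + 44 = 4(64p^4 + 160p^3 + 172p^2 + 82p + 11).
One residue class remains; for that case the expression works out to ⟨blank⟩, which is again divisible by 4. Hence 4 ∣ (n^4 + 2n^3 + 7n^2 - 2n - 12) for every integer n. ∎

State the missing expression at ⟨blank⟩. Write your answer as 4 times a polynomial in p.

The residues treated are {0, 1, 2}, so the missing case is n ≡ 3 (mod 4); write n = 4p+3.
Then (4p+3)^4 + 2(4p+3)^3 + 7(4p+3)^2 - 2(4p+3) - 12 = 256p^4 + 896p^3 + 1264p^2 + 808p + 180 = 4(64p^4 + 224p^3 + 316p^2 + 202p + 45).

4(64p^4 + 224p^3 + 316p^2 + 202p + 45)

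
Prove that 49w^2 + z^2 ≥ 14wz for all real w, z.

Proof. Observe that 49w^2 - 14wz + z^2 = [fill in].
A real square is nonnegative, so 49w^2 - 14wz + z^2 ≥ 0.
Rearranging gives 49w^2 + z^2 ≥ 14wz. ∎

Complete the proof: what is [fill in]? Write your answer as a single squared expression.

49w^2 - 14wz + z^2 is a perfect-square trinomial: the outer terms are (7w)^2 and (z)^2, and the cross term is -2·7w·z.
So 49w^2 - 14wz + z^2 = (7w - z)^2 ≥ 0.

(7w - z)^2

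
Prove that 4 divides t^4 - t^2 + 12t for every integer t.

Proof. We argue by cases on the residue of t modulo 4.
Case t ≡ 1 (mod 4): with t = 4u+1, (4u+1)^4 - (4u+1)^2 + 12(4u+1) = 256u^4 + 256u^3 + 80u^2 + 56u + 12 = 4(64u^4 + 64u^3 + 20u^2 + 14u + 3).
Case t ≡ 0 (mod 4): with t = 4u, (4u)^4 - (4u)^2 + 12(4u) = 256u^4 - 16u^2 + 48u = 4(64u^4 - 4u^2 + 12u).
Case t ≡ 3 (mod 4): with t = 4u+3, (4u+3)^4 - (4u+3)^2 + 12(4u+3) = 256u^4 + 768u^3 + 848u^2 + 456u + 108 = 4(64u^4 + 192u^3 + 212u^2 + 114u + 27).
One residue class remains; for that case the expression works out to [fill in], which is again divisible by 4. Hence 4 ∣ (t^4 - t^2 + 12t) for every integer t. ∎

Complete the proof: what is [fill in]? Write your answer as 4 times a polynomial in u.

4(64u^4 + 128u^3 + 92u^2 + 40u + 9)

The residues treated are {1, 0, 3}, so the missing case is t ≡ 2 (mod 4); write t = 4u+2.
Then (4u+2)^4 - (4u+2)^2 + 12(4u+2) = 256u^4 + 512u^3 + 368u^2 + 160u + 36 = 4(64u^4 + 128u^3 + 92u^2 + 40u + 9).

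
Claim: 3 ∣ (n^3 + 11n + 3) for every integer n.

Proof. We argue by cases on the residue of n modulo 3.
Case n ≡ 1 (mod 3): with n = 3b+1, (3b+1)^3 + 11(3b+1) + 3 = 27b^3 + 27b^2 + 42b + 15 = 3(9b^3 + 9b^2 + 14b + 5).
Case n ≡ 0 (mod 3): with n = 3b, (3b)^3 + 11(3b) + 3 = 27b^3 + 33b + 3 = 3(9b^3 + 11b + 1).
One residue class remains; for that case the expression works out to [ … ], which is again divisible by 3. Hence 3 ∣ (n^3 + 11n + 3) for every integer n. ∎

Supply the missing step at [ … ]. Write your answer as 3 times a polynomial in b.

The residues treated are {1, 0}, so the missing case is n ≡ 2 (mod 3); write n = 3b+2.
Then (3b+2)^3 + 11(3b+2) + 3 = 27b^3 + 54b^2 + 69b + 33 = 3(9b^3 + 18b^2 + 23b + 11).

3(9b^3 + 18b^2 + 23b + 11)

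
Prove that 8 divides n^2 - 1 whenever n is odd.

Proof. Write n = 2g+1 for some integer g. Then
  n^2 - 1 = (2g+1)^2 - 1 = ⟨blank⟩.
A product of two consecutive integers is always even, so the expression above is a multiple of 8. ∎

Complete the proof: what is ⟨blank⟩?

4g(g + 1)

(2g+1)^2 - 1 = 4g^2 + 4g + 1 - 1 = 4g^2 + 4g = 4g(g+1).
Since g and g+1 are consecutive, g(g+1) is even, and 4·(even) is a multiple of 8.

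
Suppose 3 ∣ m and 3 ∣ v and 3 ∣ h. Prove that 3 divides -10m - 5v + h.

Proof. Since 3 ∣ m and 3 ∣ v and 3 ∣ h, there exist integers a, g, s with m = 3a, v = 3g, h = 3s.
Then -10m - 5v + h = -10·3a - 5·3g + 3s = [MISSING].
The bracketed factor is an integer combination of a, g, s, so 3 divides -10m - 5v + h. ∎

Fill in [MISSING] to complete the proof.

Each term has a factor of 3: -10·3a - 5·3g + 3s = 3·(-10a - 5g + s).
Since -10a - 5g + s is an integer, 3 ∣ (-10m - 5v + h).

3(-10a - 5g + s)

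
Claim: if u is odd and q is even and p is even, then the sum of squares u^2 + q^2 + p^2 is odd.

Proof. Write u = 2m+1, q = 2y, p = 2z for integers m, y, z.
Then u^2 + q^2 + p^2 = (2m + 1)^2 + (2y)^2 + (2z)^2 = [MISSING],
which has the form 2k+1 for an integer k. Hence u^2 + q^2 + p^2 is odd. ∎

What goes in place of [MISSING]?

Expanding: (2m + 1)^2 + (2y)^2 + (2z)^2 = 4m^2 + 4m + 4y^2 + 4z^2 + 1.
Every term except the constant is even, so this is 2(2m^2 + 2m + 2y^2 + 2z^2) + 1,
and 2m^2 + 2m + 2y^2 + 2z^2 ∈ ℤ gives the required form.

2(2m^2 + 2m + 2y^2 + 2z^2) + 1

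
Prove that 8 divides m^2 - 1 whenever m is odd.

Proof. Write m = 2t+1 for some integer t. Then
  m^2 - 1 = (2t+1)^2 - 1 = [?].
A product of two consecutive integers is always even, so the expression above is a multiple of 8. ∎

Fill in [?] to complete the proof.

4t(t + 1)

(2t+1)^2 - 1 = 4t^2 + 4t + 1 - 1 = 4t^2 + 4t = 4t(t+1).
Since t and t+1 are consecutive, t(t+1) is even, and 4·(even) is a multiple of 8.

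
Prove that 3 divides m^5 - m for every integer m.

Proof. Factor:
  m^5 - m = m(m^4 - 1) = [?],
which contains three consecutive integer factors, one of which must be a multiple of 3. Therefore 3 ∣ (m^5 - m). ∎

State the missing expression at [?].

(m - 1)m(m + 1)(m^2 + 1)

m^4 - 1 = (m^2 - 1)(m^2 + 1), and m^2 - 1 = (m-1)(m+1).
So m(m^4 - 1) = (m - 1)m(m + 1)(m^2 + 1).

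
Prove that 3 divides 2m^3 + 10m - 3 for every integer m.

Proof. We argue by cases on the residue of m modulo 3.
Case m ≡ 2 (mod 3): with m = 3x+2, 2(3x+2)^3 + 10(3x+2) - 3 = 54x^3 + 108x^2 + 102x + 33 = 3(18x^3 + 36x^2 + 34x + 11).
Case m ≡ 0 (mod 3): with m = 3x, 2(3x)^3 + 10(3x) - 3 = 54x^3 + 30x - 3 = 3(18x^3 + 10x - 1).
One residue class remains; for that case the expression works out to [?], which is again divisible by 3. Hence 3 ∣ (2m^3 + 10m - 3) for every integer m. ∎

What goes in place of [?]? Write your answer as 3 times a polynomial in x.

The residues treated are {2, 0}, so the missing case is m ≡ 1 (mod 3); write m = 3x+1.
Then 2(3x+1)^3 + 10(3x+1) - 3 = 54x^3 + 54x^2 + 48x + 9 = 3(18x^3 + 18x^2 + 16x + 3).

3(18x^3 + 18x^2 + 16x + 3)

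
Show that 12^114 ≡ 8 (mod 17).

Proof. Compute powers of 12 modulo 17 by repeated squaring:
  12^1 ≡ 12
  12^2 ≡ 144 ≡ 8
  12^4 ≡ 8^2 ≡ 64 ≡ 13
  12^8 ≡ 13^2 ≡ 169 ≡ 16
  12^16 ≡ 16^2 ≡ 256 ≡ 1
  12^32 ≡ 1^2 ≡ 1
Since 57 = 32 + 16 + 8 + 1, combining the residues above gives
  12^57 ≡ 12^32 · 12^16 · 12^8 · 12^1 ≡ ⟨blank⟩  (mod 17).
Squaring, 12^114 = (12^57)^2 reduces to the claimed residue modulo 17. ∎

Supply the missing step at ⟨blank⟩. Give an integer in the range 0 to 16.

12^32 · 12^16 · 12^8 · 12^1 ≡ 1 · 1 · 16 · 12 = 192.
192 mod 17 = 5, so 12^57 ≡ 5 (mod 17).

5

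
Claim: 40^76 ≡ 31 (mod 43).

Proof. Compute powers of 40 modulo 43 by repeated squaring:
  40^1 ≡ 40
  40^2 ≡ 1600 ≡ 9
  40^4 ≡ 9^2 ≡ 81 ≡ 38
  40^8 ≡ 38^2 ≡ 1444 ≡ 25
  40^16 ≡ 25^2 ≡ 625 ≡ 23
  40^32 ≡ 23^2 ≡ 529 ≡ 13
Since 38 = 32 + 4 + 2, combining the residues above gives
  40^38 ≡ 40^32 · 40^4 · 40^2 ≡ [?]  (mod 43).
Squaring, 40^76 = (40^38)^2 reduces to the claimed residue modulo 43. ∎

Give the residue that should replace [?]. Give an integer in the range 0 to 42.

17

40^32 · 40^4 · 40^2 ≡ 13 · 38 · 9 = 4446.
4446 mod 43 = 17, so 40^38 ≡ 17 (mod 43).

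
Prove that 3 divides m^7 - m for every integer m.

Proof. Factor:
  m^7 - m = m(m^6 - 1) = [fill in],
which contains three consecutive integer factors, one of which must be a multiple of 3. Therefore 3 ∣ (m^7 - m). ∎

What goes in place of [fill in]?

(m - 1)m(m + 1)(m^4 + m^2 + 1)

m^6 - 1 = (m^2 - 1)(m^4 + m^2 + 1), and m^2 - 1 = (m-1)(m+1).
So m(m^6 - 1) = (m - 1)m(m + 1)(m^4 + m^2 + 1).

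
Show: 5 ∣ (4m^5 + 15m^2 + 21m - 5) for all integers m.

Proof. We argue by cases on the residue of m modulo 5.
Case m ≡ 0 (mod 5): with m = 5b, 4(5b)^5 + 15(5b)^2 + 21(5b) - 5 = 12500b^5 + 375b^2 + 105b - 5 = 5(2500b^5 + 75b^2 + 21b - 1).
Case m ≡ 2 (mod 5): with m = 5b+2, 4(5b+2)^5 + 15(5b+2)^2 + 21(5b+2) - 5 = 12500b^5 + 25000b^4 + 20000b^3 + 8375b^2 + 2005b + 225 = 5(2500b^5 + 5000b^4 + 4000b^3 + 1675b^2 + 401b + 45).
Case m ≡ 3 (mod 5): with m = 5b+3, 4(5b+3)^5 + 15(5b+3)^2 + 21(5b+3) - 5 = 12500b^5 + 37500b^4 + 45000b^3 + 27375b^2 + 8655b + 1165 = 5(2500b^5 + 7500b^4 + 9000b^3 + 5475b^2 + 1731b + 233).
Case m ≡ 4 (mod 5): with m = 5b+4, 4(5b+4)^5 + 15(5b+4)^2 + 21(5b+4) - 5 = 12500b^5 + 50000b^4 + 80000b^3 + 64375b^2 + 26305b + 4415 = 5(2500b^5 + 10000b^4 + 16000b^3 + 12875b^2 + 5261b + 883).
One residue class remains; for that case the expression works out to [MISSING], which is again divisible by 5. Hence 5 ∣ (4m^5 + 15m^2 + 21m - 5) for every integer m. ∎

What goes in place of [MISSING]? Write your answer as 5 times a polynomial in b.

5(2500b^5 + 2500b^4 + 1000b^3 + 275b^2 + 71b + 7)

The residues treated are {0, 2, 3, 4}, so the missing case is m ≡ 1 (mod 5); write m = 5b+1.
Then 4(5b+1)^5 + 15(5b+1)^2 + 21(5b+1) - 5 = 12500b^5 + 12500b^4 + 5000b^3 + 1375b^2 + 355b + 35 = 5(2500b^5 + 2500b^4 + 1000b^3 + 275b^2 + 71b + 7).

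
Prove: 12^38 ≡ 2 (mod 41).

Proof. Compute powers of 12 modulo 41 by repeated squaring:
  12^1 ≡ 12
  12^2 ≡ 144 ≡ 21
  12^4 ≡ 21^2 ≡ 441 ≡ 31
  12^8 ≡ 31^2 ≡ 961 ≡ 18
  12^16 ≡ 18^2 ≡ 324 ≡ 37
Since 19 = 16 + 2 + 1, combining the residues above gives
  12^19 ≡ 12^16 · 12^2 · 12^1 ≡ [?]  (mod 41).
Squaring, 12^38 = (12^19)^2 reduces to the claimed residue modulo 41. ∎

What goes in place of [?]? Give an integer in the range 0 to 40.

Multiply the listed residues: 37 · 21 · 12 = 777 → 9324.
Reducing modulo 41: 9324 = 227·41 + 17, so 12^19 ≡ 17.

17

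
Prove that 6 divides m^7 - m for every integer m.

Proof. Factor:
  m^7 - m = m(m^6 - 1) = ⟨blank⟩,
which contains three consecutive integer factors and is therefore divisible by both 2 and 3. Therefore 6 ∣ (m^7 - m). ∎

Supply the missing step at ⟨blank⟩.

(m - 1)m(m + 1)(m^4 + m^2 + 1)

m^6 - 1 = (m^2 - 1)(m^4 + m^2 + 1), and m^2 - 1 = (m-1)(m+1).
So m(m^6 - 1) = (m - 1)m(m + 1)(m^4 + m^2 + 1).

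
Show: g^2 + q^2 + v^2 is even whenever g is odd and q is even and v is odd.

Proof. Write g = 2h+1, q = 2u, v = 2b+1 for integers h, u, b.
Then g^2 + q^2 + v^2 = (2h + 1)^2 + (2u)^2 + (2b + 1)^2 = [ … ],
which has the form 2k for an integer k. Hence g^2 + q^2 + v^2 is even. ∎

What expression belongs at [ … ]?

2(2b^2 + 2b + 2h^2 + 2h + 2u^2 + 1)

(2h + 1)^2 + (2u)^2 + (2b + 1)^2 = 4b^2 + 4b + 4h^2 + 4h + 4u^2 + 2
= 2(2b^2 + 2b + 2h^2 + 2h + 2u^2 + 1).
Since 2b^2 + 2b + 2h^2 + 2h + 2u^2 + 1 is an integer, the sum of squares is of the form 2k for an integer k.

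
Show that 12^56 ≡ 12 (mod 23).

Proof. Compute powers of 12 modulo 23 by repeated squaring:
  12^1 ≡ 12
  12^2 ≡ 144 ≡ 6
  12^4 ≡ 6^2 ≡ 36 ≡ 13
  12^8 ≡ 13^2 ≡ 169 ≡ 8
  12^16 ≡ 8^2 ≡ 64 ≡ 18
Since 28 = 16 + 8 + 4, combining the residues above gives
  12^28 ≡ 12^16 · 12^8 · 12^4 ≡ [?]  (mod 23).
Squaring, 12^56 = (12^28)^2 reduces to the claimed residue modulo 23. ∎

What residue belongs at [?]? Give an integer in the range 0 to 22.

Multiply the listed residues: 18 · 8 · 13 = 144 → 1872.
Reducing modulo 23: 1872 = 81·23 + 9, so 12^28 ≡ 9.

9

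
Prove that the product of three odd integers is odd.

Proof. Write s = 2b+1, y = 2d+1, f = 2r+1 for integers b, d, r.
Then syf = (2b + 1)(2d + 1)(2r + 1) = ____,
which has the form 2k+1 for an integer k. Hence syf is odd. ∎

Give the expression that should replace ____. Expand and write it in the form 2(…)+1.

Expanding: (2b + 1)(2d + 1)(2r + 1) = 8bdr + 4bd + 4br + 2b + 4dr + 2d + 2r + 1.
Every term except the constant is even, so this is 2(4bdr + 2bd + 2br + b + 2dr + d + r) + 1,
and 4bdr + 2bd + 2br + b + 2dr + d + r ∈ ℤ gives the required form.

2(4bdr + 2bd + 2br + b + 2dr + d + r) + 1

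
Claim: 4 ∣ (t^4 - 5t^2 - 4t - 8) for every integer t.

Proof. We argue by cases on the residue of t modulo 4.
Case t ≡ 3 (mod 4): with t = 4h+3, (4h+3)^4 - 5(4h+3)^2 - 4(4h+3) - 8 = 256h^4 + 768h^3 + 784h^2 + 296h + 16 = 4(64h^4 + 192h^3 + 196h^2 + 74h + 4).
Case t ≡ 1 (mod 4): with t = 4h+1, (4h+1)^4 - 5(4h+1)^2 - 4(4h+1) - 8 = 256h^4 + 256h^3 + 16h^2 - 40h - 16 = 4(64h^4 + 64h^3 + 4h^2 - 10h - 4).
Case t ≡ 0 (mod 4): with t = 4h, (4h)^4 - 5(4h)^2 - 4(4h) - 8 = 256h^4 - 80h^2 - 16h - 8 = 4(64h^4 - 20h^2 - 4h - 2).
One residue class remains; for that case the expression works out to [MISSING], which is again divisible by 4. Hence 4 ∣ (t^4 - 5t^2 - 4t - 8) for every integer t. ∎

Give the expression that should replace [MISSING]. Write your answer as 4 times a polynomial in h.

4(64h^4 + 128h^3 + 76h^2 + 8h - 5)

Only t ≡ 2 (mod 4) is unaccounted for. Put t = 4h+2:
(4h+2)^4 - 5(4h+2)^2 - 4(4h+2) - 8 expands to 256h^4 + 512h^3 + 304h^2 + 32h - 20,
and factoring out 4 leaves 4(64h^4 + 128h^3 + 76h^2 + 8h - 5).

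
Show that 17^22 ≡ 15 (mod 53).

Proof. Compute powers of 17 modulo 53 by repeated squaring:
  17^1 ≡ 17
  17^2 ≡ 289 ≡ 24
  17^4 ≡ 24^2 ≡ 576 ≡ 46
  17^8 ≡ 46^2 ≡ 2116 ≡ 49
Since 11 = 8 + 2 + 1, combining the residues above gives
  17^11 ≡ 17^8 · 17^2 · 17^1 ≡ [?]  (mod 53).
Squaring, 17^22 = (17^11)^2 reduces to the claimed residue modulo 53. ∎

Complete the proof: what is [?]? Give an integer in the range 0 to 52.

Multiply the listed residues: 49 · 24 · 17 = 1176 → 19992.
Reducing modulo 53: 19992 = 377·53 + 11, so 17^11 ≡ 11.

11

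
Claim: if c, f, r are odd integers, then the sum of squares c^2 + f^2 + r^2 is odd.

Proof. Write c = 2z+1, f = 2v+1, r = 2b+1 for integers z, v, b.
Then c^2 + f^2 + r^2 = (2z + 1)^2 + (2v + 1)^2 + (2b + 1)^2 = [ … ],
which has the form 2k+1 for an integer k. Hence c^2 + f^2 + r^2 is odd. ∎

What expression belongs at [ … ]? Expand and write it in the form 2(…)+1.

2(2b^2 + 2b + 2v^2 + 2v + 2z^2 + 2z + 1) + 1

(2z + 1)^2 + (2v + 1)^2 + (2b + 1)^2 = 4b^2 + 4b + 4v^2 + 4v + 4z^2 + 4z + 3
= 2(2b^2 + 2b + 2v^2 + 2v + 2z^2 + 2z + 1) + 1.
Since 2b^2 + 2b + 2v^2 + 2v + 2z^2 + 2z + 1 is an integer, the sum of squares is of the form 2k+1 for an integer k.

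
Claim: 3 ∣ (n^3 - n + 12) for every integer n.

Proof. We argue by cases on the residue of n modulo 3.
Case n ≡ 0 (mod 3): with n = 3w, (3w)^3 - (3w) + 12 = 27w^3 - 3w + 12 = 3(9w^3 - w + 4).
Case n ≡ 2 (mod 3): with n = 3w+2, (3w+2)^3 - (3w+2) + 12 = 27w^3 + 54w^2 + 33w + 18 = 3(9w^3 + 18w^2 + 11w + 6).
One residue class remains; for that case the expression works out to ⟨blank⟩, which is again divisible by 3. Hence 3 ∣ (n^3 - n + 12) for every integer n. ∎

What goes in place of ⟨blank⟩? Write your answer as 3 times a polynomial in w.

3(9w^3 + 9w^2 + 2w + 4)

Only n ≡ 1 (mod 3) is unaccounted for. Put n = 3w+1:
(3w+1)^3 - (3w+1) + 12 expands to 27w^3 + 27w^2 + 6w + 12,
and factoring out 3 leaves 3(9w^3 + 9w^2 + 2w + 4).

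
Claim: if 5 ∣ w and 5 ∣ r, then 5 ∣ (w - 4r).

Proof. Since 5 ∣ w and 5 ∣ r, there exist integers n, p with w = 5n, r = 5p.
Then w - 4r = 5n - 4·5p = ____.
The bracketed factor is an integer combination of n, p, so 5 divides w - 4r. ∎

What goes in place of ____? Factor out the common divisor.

5(n - 4p)

Pull the common 5 out of every term: 5n - 4·5p = 5(n - 4p).
n - 4p is an integer, which exhibits the divisibility.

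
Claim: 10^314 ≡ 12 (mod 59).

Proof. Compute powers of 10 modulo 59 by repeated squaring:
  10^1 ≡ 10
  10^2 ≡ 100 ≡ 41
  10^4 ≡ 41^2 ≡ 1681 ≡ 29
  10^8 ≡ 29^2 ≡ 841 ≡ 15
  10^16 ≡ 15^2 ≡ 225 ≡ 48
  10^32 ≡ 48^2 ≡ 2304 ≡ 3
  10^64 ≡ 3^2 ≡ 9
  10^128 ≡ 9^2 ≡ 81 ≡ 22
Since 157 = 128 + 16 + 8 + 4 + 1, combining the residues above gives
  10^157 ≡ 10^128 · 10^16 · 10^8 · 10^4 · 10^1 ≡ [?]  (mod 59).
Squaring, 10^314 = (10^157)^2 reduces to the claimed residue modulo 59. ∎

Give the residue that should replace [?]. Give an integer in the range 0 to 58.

10^128 · 10^16 · 10^8 · 10^4 · 10^1 ≡ 22 · 48 · 15 · 29 · 10 = 4593600.
4593600 mod 59 = 37, so 10^157 ≡ 37 (mod 59).

37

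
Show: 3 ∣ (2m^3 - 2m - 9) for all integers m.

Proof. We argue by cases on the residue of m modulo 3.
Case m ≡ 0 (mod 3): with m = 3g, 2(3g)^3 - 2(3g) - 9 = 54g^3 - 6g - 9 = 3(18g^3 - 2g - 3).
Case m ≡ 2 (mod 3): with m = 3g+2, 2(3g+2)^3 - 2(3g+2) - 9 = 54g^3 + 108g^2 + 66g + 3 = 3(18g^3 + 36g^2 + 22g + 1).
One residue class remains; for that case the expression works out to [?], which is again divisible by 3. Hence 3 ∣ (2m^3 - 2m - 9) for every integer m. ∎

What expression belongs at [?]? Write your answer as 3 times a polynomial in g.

3(18g^3 + 18g^2 + 4g - 3)

Only m ≡ 1 (mod 3) is unaccounted for. Put m = 3g+1:
2(3g+1)^3 - 2(3g+1) - 9 expands to 54g^3 + 54g^2 + 12g - 9,
and factoring out 3 leaves 3(18g^3 + 18g^2 + 4g - 3).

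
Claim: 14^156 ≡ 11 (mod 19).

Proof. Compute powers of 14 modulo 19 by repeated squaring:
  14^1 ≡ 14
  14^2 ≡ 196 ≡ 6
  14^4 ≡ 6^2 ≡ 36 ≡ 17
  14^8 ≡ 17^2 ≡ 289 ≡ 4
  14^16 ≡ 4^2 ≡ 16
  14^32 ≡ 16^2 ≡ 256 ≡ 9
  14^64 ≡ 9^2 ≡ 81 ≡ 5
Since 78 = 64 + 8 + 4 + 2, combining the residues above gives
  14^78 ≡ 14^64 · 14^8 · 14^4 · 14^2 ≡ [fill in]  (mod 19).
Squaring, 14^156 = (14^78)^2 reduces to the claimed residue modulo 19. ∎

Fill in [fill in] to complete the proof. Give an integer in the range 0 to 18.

Multiply the listed residues: 5 · 4 · 17 · 6 = 20 → 340 → 2040.
Reducing modulo 19: 2040 = 107·19 + 7, so 14^78 ≡ 7.

7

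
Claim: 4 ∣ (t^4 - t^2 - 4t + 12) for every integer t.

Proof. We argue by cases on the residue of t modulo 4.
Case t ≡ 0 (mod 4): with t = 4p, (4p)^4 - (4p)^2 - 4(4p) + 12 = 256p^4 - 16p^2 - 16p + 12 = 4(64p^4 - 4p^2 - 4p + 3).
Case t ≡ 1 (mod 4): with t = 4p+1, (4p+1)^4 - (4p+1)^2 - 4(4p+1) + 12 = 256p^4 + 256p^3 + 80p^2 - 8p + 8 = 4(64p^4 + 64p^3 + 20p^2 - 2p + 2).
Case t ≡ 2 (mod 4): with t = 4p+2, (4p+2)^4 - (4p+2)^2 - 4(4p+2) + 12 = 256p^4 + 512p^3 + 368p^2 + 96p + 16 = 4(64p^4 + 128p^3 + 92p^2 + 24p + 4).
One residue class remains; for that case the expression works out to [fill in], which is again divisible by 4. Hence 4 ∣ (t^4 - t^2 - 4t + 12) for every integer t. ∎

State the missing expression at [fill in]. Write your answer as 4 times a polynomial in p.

4(64p^4 + 192p^3 + 212p^2 + 98p + 18)

The residues treated are {0, 1, 2}, so the missing case is t ≡ 3 (mod 4); write t = 4p+3.
Then (4p+3)^4 - (4p+3)^2 - 4(4p+3) + 12 = 256p^4 + 768p^3 + 848p^2 + 392p + 72 = 4(64p^4 + 192p^3 + 212p^2 + 98p + 18).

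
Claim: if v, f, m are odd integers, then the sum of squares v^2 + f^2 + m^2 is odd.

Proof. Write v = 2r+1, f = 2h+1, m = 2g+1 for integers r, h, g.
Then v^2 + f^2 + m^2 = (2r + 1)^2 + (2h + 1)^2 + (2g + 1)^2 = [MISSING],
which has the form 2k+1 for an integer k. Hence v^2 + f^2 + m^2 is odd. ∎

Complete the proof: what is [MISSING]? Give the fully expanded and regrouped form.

2(2g^2 + 2g + 2h^2 + 2h + 2r^2 + 2r + 1) + 1

(2r + 1)^2 + (2h + 1)^2 + (2g + 1)^2 = 4g^2 + 4g + 4h^2 + 4h + 4r^2 + 4r + 3
= 2(2g^2 + 2g + 2h^2 + 2h + 2r^2 + 2r + 1) + 1.
Since 2g^2 + 2g + 2h^2 + 2h + 2r^2 + 2r + 1 is an integer, the sum of squares is of the form 2k+1 for an integer k.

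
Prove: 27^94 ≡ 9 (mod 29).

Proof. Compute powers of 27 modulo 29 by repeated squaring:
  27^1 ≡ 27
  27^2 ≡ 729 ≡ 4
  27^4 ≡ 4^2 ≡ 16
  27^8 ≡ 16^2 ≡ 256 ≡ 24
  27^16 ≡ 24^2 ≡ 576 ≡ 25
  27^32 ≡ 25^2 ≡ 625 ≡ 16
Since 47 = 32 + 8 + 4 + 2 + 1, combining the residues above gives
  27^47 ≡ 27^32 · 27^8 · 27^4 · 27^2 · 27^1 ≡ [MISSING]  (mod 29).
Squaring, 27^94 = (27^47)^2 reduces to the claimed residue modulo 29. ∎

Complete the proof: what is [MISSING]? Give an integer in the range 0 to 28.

3

Multiply the listed residues: 16 · 24 · 16 · 4 · 27 = 384 → 6144 → 24576 → 663552.
Reducing modulo 29: 663552 = 22881·29 + 3, so 27^47 ≡ 3.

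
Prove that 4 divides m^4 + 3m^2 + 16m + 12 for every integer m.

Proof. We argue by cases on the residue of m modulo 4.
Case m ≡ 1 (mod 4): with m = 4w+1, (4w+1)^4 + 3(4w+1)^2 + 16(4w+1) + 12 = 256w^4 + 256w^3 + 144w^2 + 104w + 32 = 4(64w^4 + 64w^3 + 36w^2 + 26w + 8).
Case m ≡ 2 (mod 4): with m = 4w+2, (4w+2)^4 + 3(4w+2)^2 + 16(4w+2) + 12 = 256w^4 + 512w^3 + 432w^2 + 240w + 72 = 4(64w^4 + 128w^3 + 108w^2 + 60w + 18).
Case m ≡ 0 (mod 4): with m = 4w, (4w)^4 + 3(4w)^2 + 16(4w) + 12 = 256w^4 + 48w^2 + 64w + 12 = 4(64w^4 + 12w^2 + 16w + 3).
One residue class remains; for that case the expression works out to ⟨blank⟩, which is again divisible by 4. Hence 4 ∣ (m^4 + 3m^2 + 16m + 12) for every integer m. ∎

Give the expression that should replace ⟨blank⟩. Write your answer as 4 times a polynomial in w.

Only m ≡ 3 (mod 4) is unaccounted for. Put m = 4w+3:
(4w+3)^4 + 3(4w+3)^2 + 16(4w+3) + 12 expands to 256w^4 + 768w^3 + 912w^2 + 568w + 168,
and factoring out 4 leaves 4(64w^4 + 192w^3 + 228w^2 + 142w + 42).

4(64w^4 + 192w^3 + 228w^2 + 142w + 42)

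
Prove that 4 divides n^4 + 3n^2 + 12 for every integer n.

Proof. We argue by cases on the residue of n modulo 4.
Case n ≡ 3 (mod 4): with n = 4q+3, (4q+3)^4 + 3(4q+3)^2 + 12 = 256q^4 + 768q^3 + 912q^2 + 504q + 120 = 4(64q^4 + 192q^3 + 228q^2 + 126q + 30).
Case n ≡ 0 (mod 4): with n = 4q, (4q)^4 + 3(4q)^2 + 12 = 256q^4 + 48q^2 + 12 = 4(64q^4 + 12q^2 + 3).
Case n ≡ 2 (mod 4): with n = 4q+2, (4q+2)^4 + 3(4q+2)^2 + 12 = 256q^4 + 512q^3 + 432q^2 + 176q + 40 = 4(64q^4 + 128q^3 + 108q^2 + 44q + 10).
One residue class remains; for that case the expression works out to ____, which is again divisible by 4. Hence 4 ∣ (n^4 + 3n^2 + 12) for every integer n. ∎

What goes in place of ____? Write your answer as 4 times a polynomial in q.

4(64q^4 + 64q^3 + 36q^2 + 10q + 4)

The residues treated are {3, 0, 2}, so the missing case is n ≡ 1 (mod 4); write n = 4q+1.
Then (4q+1)^4 + 3(4q+1)^2 + 12 = 256q^4 + 256q^3 + 144q^2 + 40q + 16 = 4(64q^4 + 64q^3 + 36q^2 + 10q + 4).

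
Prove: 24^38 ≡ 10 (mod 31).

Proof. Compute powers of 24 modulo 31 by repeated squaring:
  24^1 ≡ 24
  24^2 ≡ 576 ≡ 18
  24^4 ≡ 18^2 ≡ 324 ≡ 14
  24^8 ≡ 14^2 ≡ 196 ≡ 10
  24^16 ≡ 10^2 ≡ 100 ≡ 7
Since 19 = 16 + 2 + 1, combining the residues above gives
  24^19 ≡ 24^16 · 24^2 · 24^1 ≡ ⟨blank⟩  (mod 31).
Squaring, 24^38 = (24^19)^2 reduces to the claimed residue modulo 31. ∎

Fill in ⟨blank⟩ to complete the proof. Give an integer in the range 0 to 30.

Multiply the listed residues: 7 · 18 · 24 = 126 → 3024.
Reducing modulo 31: 3024 = 97·31 + 17, so 24^19 ≡ 17.

17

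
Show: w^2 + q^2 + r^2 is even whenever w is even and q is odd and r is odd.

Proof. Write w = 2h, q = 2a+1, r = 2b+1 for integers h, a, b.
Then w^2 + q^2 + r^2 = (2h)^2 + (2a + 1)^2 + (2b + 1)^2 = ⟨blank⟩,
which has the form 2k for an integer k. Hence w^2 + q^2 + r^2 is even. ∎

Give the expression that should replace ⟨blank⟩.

(2h)^2 + (2a + 1)^2 + (2b + 1)^2 = 4a^2 + 4a + 4b^2 + 4b + 4h^2 + 2
= 2(2a^2 + 2a + 2b^2 + 2b + 2h^2 + 1).
Since 2a^2 + 2a + 2b^2 + 2b + 2h^2 + 1 is an integer, the sum of squares is of the form 2k for an integer k.

2(2a^2 + 2a + 2b^2 + 2b + 2h^2 + 1)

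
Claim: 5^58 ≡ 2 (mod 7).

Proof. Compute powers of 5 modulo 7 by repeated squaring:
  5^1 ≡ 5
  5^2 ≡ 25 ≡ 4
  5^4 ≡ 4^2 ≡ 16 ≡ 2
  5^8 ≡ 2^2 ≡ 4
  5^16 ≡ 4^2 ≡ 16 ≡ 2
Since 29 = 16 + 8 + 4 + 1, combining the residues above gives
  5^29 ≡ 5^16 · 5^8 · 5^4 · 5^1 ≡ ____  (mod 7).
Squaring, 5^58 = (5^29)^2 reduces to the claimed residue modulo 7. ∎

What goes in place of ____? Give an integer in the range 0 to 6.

Multiply the listed residues: 2 · 4 · 2 · 5 = 8 → 16 → 80.
Reducing modulo 7: 80 = 11·7 + 3, so 5^29 ≡ 3.

3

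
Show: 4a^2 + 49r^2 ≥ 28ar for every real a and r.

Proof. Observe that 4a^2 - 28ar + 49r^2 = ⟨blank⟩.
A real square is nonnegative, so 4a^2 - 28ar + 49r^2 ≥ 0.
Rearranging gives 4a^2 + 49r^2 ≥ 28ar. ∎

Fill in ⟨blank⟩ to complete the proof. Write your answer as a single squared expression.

(2a - 7r)^2

4a^2 - 28ar + 49r^2 is a perfect-square trinomial: the outer terms are (2a)^2 and (7r)^2, and the cross term is -2·2a·7r.
So 4a^2 - 28ar + 49r^2 = (2a - 7r)^2 ≥ 0.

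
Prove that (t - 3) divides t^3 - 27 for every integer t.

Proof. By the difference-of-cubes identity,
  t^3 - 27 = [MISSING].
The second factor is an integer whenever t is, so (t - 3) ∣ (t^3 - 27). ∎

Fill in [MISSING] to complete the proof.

Polynomial division of t^3 - 27 by t - 3 leaves remainder 0 and quotient t^2 + 3t + 9.
Hence t^3 - 27 = (t - 3)(t^2 + 3t + 9).

(t - 3)(t^2 + 3t + 9)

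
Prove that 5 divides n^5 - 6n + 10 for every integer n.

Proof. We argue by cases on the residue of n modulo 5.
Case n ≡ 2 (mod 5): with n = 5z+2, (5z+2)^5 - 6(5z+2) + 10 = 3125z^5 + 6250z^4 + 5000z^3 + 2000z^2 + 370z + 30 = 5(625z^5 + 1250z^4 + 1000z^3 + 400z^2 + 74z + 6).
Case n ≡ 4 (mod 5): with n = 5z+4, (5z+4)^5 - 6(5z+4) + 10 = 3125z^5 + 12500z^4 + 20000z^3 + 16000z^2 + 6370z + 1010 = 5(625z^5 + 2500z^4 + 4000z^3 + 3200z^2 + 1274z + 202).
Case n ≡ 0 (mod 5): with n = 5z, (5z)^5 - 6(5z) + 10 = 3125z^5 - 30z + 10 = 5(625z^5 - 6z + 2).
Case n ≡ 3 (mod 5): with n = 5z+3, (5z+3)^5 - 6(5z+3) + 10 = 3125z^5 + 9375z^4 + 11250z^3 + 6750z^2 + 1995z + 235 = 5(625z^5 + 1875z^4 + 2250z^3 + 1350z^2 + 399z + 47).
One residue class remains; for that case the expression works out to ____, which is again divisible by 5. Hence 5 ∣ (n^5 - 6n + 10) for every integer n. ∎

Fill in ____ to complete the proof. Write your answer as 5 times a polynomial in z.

5(625z^5 + 625z^4 + 250z^3 + 50z^2 - z + 1)

Only n ≡ 1 (mod 5) is unaccounted for. Put n = 5z+1:
(5z+1)^5 - 6(5z+1) + 10 expands to 3125z^5 + 3125z^4 + 1250z^3 + 250z^2 - 5z + 5,
and factoring out 5 leaves 5(625z^5 + 625z^4 + 250z^3 + 50z^2 - z + 1).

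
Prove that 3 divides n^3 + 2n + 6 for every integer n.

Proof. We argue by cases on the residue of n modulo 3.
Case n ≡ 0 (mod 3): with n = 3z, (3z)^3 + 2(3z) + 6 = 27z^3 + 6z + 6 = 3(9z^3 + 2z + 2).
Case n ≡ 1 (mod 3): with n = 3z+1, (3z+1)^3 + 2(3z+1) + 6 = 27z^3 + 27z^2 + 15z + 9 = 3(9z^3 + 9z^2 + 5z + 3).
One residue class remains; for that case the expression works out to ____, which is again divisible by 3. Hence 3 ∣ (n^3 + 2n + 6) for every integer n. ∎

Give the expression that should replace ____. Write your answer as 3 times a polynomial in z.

Only n ≡ 2 (mod 3) is unaccounted for. Put n = 3z+2:
(3z+2)^3 + 2(3z+2) + 6 expands to 27z^3 + 54z^2 + 42z + 18,
and factoring out 3 leaves 3(9z^3 + 18z^2 + 14z + 6).

3(9z^3 + 18z^2 + 14z + 6)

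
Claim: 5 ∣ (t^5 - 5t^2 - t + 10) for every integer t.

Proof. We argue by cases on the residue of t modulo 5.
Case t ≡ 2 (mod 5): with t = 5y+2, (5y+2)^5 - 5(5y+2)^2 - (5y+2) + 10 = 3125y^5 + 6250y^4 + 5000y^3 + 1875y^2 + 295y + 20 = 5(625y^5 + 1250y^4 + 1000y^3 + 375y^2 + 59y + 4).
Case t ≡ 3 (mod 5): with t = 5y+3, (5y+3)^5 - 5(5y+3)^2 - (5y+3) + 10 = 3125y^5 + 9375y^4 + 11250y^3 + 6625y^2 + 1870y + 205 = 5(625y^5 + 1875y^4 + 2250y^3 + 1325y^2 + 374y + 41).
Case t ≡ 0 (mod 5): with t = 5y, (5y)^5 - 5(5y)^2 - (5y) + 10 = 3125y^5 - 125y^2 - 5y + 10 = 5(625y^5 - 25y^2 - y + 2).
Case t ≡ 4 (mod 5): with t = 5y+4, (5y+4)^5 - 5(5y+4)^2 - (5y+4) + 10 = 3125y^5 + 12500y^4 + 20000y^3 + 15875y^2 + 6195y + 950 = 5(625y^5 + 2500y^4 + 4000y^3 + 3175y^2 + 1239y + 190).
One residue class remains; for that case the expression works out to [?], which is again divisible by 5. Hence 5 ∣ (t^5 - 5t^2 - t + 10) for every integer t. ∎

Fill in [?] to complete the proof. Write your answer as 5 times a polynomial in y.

5(625y^5 + 625y^4 + 250y^3 + 25y^2 - 6y + 1)

Only t ≡ 1 (mod 5) is unaccounted for. Put t = 5y+1:
(5y+1)^5 - 5(5y+1)^2 - (5y+1) + 10 expands to 3125y^5 + 3125y^4 + 1250y^3 + 125y^2 - 30y + 5,
and factoring out 5 leaves 5(625y^5 + 625y^4 + 250y^3 + 25y^2 - 6y + 1).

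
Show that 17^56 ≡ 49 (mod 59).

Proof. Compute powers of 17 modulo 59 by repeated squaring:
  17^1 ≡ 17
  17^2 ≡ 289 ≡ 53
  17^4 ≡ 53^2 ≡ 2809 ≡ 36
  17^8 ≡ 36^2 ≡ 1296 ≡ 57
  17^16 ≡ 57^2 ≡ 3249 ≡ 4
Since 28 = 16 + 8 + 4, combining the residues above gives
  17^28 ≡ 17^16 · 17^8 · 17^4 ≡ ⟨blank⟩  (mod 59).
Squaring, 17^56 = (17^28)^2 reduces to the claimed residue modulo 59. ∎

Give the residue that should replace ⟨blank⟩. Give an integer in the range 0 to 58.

7

17^16 · 17^8 · 17^4 ≡ 4 · 57 · 36 = 8208.
8208 mod 59 = 7, so 17^28 ≡ 7 (mod 59).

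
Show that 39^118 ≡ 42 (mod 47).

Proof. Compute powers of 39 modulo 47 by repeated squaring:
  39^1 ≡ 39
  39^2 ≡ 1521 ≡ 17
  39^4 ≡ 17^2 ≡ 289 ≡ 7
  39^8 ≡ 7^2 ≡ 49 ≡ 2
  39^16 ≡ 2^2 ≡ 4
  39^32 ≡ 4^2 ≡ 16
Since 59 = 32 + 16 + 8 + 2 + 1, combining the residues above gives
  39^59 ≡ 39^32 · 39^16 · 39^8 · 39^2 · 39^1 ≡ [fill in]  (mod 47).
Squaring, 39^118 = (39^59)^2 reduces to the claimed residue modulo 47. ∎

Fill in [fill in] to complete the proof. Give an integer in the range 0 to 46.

Multiply the listed residues: 16 · 4 · 2 · 17 · 39 = 64 → 128 → 2176 → 84864.
Reducing modulo 47: 84864 = 1805·47 + 29, so 39^59 ≡ 29.

29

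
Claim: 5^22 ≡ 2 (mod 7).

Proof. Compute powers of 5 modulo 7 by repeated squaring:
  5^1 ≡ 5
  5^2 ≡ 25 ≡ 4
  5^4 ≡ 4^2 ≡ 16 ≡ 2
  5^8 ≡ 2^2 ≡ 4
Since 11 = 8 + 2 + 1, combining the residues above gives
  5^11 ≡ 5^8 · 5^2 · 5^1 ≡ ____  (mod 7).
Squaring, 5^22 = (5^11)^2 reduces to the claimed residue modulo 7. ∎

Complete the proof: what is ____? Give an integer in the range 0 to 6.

3

Multiply the listed residues: 4 · 4 · 5 = 16 → 80.
Reducing modulo 7: 80 = 11·7 + 3, so 5^11 ≡ 3.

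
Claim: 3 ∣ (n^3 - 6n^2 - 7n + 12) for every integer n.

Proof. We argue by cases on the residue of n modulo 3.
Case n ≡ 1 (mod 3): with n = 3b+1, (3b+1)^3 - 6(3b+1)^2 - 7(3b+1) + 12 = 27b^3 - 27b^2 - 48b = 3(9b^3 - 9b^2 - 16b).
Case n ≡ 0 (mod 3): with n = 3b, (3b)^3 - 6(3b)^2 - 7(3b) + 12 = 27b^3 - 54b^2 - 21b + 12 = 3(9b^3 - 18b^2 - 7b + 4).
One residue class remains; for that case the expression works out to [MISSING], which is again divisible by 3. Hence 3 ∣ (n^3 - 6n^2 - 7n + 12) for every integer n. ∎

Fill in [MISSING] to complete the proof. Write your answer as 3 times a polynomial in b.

Only n ≡ 2 (mod 3) is unaccounted for. Put n = 3b+2:
(3b+2)^3 - 6(3b+2)^2 - 7(3b+2) + 12 expands to 27b^3 - 57b - 18,
and factoring out 3 leaves 3(9b^3 - 19b - 6).

3(9b^3 - 19b - 6)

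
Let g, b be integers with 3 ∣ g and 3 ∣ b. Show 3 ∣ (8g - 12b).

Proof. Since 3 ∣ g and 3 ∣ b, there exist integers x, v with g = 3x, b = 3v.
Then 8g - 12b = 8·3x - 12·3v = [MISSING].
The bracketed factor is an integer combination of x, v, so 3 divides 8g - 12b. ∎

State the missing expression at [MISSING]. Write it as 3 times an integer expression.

3(-12v + 8x)

Pull the common 3 out of every term: 8·3x - 12·3v = 3(-12v + 8x).
-12v + 8x is an integer, which exhibits the divisibility.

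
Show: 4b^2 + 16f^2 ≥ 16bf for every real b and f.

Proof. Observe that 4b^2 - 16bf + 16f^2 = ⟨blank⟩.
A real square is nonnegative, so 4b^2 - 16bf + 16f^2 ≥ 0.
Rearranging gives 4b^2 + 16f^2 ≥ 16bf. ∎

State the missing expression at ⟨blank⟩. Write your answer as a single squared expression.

(2b - 4f)^2

4b^2 - 16bf + 16f^2 is a perfect-square trinomial: the outer terms are (2b)^2 and (4f)^2, and the cross term is -2·2b·4f.
So 4b^2 - 16bf + 16f^2 = (2b - 4f)^2 ≥ 0.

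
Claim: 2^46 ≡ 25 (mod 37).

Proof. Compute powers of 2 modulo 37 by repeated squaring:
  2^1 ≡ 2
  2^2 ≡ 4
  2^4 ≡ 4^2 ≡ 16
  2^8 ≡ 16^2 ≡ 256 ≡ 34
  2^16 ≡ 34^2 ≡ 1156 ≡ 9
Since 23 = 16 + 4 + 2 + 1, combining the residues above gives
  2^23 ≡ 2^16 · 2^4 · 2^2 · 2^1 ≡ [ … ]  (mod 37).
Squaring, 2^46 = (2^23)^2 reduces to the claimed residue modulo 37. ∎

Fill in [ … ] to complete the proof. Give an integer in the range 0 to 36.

2^16 · 2^4 · 2^2 · 2^1 ≡ 9 · 16 · 4 · 2 = 1152.
1152 mod 37 = 5, so 2^23 ≡ 5 (mod 37).

5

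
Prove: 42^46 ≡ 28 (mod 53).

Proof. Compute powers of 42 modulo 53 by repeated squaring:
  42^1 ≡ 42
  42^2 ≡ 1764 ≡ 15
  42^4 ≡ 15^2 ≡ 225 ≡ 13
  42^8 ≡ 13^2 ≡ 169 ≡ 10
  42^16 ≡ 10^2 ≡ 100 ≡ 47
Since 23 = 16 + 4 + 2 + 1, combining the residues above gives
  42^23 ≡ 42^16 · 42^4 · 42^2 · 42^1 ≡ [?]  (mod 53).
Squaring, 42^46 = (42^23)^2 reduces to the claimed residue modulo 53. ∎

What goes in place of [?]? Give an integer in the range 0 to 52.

Multiply the listed residues: 47 · 13 · 15 · 42 = 611 → 9165 → 384930.
Reducing modulo 53: 384930 = 7262·53 + 44, so 42^23 ≡ 44.

44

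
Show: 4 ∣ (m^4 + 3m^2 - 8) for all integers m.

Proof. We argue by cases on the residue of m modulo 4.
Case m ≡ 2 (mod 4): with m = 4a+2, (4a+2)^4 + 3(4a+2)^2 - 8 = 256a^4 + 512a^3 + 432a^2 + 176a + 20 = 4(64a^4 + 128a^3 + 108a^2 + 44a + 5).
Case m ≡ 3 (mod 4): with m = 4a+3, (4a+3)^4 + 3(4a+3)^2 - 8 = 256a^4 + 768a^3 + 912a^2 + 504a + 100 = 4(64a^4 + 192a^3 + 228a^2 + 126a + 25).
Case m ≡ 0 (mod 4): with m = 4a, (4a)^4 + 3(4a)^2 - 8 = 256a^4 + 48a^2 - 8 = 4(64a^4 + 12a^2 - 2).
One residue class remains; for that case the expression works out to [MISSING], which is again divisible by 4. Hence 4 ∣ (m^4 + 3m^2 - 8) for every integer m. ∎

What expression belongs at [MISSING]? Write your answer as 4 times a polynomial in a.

The residues treated are {2, 3, 0}, so the missing case is m ≡ 1 (mod 4); write m = 4a+1.
Then (4a+1)^4 + 3(4a+1)^2 - 8 = 256a^4 + 256a^3 + 144a^2 + 40a - 4 = 4(64a^4 + 64a^3 + 36a^2 + 10a - 1).

4(64a^4 + 64a^3 + 36a^2 + 10a - 1)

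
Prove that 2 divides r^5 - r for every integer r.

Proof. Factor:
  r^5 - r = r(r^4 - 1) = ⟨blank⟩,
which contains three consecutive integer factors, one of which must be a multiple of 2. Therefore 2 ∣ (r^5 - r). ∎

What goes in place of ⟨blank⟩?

(r - 1)r(r + 1)(r^2 + 1)

r^4 - 1 = (r^2 - 1)(r^2 + 1), and r^2 - 1 = (r-1)(r+1).
So r(r^4 - 1) = (r - 1)r(r + 1)(r^2 + 1).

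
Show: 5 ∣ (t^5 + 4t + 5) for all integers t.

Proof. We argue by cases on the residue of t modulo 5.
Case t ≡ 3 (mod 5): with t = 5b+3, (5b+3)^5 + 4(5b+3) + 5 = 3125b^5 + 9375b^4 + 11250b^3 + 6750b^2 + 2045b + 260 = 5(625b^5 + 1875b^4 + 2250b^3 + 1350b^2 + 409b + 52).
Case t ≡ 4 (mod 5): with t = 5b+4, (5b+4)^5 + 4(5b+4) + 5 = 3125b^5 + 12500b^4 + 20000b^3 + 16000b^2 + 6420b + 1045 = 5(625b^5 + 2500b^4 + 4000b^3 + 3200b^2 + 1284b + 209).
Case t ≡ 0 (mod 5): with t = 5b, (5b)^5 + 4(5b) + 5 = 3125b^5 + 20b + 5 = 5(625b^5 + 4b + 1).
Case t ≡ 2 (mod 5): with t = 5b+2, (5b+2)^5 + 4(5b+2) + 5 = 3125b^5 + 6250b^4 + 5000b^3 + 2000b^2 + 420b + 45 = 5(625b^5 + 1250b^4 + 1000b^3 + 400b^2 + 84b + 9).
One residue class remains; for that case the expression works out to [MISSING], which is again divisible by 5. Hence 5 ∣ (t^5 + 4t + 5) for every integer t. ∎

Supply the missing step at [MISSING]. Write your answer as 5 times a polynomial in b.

5(625b^5 + 625b^4 + 250b^3 + 50b^2 + 9b + 2)

Only t ≡ 1 (mod 5) is unaccounted for. Put t = 5b+1:
(5b+1)^5 + 4(5b+1) + 5 expands to 3125b^5 + 3125b^4 + 1250b^3 + 250b^2 + 45b + 10,
and factoring out 5 leaves 5(625b^5 + 625b^4 + 250b^3 + 50b^2 + 9b + 2).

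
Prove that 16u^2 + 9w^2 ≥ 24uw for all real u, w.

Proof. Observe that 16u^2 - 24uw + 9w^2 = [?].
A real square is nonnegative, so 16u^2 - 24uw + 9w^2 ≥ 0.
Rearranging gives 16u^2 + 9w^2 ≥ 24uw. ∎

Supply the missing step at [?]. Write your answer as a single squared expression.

The leading and trailing coefficients are 4^2 and 3^2, and 24 = 2·4·3, so the trinomial is (4u - 3w)^2.
Hence 16u^2 - 24uw + 9w^2 ≥ 0.

(4u - 3w)^2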